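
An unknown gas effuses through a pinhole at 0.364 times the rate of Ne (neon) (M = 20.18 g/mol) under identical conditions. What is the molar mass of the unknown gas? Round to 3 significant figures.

152 g/mol

Since effusion rate ∝ 1/√M, rate_X/rate_Ne = √(M_Ne/M_X).
0.364 = √(20.18/M_X)
M_X = 20.18 / 0.364² = 20.18 / 0.1325 = 152 g/mol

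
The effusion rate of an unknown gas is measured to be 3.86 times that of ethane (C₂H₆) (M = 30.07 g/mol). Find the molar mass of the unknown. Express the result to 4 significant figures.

2.018 g/mol

Since effusion rate ∝ 1/√M, rate_X/rate_C₂H₆ = √(M_C₂H₆/M_X).
3.86 = √(30.07/M_X)
M_X = 30.07 / 3.86² = 30.07 / 14.90 = 2.018 g/mol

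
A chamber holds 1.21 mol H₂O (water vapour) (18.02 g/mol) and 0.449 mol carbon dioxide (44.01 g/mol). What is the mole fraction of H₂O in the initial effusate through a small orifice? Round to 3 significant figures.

Effusion rate of each component ∝ n_i/√M_i (partial pressure × 1/√M).
x_H₂O(eff) = (n_H₂O/√M_H₂O) / (n_H₂O/√M_H₂O + n_CO₂/√M_CO₂)
= (1.21/√18.02) / (1.21/√18.02 + 0.449/√44.01) = 0.2850/(0.2850 + 0.06768) = 0.808.

0.808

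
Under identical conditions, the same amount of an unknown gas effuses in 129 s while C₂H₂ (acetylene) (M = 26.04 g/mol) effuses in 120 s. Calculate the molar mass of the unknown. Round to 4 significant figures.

Graham's law gives t_X/t_C₂H₂ = √(M_X/M_C₂H₂).
129/120 = 1.075 = √(M_X/26.04)
M_X = 26.04 × 1.075² = 26.04 × 1.156 = 30.09 g/mol

30.09 g/mol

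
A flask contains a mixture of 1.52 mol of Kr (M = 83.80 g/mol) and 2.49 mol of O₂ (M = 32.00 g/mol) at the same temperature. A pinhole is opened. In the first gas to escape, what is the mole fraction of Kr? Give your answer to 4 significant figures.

0.2739

Effusion rate of each component ∝ n_i/√M_i (partial pressure × 1/√M).
x_Kr(eff) = (n_Kr/√M_Kr) / (n_Kr/√M_Kr + n_O₂/√M_O₂)
= (1.52/√83.80) / (1.52/√83.80 + 2.49/√32.00) = 0.1660/(0.1660 + 0.4402) = 0.2739.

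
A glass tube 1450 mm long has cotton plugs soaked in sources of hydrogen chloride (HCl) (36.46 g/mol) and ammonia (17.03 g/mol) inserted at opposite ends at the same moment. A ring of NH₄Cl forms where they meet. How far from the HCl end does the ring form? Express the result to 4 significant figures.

588.7 mm

Distances travelled in equal time are proportional to diffusion rates, so d_HCl/d_NH₃ = √(M_NH₃/M_HCl) = √(17.03/36.46) = 0.6834.
With d_HCl + d_NH₃ = 1450 mm, d_NH₃ = 1450/(1 + 0.6834) = 861.3 mm.
d_HCl = 1450 − 861.3 = 588.7 mm.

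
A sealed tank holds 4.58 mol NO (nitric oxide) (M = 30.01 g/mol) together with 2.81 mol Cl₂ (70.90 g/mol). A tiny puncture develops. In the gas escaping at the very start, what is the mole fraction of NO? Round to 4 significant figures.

The effusion rate of species i is ∝ p_i/√M_i ∝ n_i/√M_i.
So x_NO in the escaping gas = (n_NO/√M_NO) / Σ(n_i/√M_i)
= (4.58/√30.01) / (4.58/√30.01 + 2.81/√70.90) = 0.8361/(0.8361 + 0.3337) = 0.7147.

0.7147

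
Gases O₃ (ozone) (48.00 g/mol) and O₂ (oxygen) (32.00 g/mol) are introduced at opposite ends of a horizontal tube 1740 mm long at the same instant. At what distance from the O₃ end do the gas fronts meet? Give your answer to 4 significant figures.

The fronts meet when d_O₃ + d_O₂ = L with d_O₃/d_O₂ = √(M_O₂/M_O₃) (Graham's law). Here √(M_O₂/M_O₃) = √(32.00/48.00) = 0.8165.
With d_O₃ + d_O₂ = 1740 mm, d_O₂ = 1740/(1 + 0.8165) = 957.9 mm.
d_O₃ = 1740 − 957.9 = 782.1 mm.

782.1 mm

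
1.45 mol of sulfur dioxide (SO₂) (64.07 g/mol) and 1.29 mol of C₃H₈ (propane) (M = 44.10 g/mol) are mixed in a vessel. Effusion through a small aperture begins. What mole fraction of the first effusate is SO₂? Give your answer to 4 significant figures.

Each component's effusion rate ∝ (its partial pressure)·(1/√M) ∝ n_i/√M_i.
Mole fraction of SO₂ in the effusate = (n_SO₂/√M_SO₂) / (n_SO₂/√M_SO₂ + n_C₃H₈/√M_C₃H₈)
= (1.45/√64.07) / (1.45/√64.07 + 1.29/√44.10) = 0.1812/(0.1812 + 0.1943) = 0.4825.

0.4825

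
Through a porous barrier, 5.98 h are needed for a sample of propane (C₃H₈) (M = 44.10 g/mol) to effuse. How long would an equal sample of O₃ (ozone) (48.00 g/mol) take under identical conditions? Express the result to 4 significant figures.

6.239 h

Using Graham's law: t_O₃/t_C₃H₈ = √(M_O₃/M_C₃H₈) = √(48.00/44.10) = √1.088 = 1.043.
So the time for O₃ is 5.98 × 1.043 = 6.239 h.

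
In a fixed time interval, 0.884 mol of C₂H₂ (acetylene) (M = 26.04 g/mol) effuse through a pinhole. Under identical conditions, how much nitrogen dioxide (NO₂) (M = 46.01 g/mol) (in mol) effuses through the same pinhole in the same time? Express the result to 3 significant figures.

Using Graham's law: rate_NO₂/rate_C₂H₂ = √(M_C₂H₂/M_NO₂) = √(26.04/46.01) = √0.5660 = 0.7523.
So the amount for NO₂ is 0.884 × 0.7523 = 0.665 mol.

0.665 mol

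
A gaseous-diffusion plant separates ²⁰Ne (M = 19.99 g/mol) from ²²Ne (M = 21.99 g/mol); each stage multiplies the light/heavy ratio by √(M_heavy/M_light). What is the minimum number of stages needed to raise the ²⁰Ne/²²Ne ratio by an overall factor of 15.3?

58

Single-stage factor α = √(21.99/19.99), so ln α = ½ ln(1.10005) = 0.04768.
Need α^N ≥ 15.3 ⇒ N ≥ ln(15.3) / ln α = 2.728 / 0.04768 = 57.21.
Minimum whole number of stages: N = 58.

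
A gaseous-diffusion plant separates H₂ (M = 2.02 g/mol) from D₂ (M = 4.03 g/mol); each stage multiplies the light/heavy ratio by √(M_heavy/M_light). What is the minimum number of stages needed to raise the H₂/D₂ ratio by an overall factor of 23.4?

10

Per stage α = (4.03/2.02)^(1/2) = 1.99505^0.5, giving ln α = 0.3453.
Need α^N ≥ 23.4 ⇒ N ≥ ln(23.4) / ln α = 3.153 / 0.3453 = 9.13.
Minimum whole number of stages: N = 10.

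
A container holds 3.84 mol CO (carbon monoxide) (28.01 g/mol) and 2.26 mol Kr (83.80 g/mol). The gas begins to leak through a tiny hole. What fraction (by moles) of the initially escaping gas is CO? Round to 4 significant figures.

Rate_i ∝ x_i/√M_i (Graham's law weighted by mole fraction), so the effusate composition follows n_i/√M_i.
Mole fraction of CO in the effusate = (n_CO/√M_CO) / (n_CO/√M_CO + n_Kr/√M_Kr)
= (3.84/√28.01) / (3.84/√28.01 + 2.26/√83.80) = 0.7256/(0.7256 + 0.2469) = 0.7461.

0.7461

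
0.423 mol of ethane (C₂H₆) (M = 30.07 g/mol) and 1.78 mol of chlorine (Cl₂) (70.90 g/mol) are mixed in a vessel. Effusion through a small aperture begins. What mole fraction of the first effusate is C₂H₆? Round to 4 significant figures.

Rate_i ∝ x_i/√M_i (Graham's law weighted by mole fraction), so the effusate composition follows n_i/√M_i.
x_C₂H₆(eff) = (n_C₂H₆/√M_C₂H₆) / (n_C₂H₆/√M_C₂H₆ + n_Cl₂/√M_Cl₂)
= (0.423/√30.07) / (0.423/√30.07 + 1.78/√70.90) = 0.07714/(0.07714 + 0.2114) = 0.2673.

0.2673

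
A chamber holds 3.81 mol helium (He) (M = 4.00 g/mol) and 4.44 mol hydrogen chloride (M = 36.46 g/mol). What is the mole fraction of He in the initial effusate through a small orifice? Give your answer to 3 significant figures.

0.722

Rate_i ∝ x_i/√M_i (Graham's law weighted by mole fraction), so the effusate composition follows n_i/√M_i.
So x_He in the escaping gas = (n_He/√M_He) / Σ(n_i/√M_i)
= (3.81/√4.00) / (3.81/√4.00 + 4.44/√36.46) = 1.905/(1.905 + 0.7353) = 0.722.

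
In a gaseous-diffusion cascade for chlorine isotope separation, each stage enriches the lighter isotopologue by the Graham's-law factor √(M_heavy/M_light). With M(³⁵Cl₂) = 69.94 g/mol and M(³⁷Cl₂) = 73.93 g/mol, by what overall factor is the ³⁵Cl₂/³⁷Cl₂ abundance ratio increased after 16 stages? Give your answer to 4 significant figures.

1.559

After 16 stages the ratio has grown by (√(73.93/69.94))^16 = (73.93/69.94)^(16/2).
= 1.05705^8 = 1.559.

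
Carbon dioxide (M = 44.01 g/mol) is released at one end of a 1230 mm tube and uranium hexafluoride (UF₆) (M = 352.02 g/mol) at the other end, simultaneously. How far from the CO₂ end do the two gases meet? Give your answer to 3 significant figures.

Distances travelled in equal time are proportional to diffusion rates, so d_CO₂/d_UF₆ = √(M_UF₆/M_CO₂) = √(352.02/44.01) = 2.828.
With d_CO₂ + d_UF₆ = 1230 mm, d_UF₆ = 1230/(1 + 2.828) = 321.3 mm.
d_CO₂ = 1230 − 321.3 = 909 mm.

909 mm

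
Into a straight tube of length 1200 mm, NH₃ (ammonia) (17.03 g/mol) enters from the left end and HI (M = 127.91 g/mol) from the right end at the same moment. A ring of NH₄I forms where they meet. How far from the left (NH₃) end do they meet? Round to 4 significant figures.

The fronts meet when d_NH₃ + d_HI = L with d_NH₃/d_HI = √(M_HI/M_NH₃) (Graham's law). Here √(M_HI/M_NH₃) = √(127.91/17.03) = 2.741.
With d_NH₃ + d_HI = 1200 mm, d_HI = 1200/(1 + 2.741) = 320.8 mm.
d_NH₃ = 1200 − 320.8 = 879.2 mm.

879.2 mm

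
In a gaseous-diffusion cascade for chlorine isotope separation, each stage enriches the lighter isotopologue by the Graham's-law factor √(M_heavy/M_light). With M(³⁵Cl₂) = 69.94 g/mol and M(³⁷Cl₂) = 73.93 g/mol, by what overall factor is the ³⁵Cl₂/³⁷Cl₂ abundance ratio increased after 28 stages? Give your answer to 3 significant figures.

2.17

Overall factor = α^28 with α = √(73.93/69.94), i.e. (73.93/69.94)^(28/2).
= 1.05705^14 = 2.17.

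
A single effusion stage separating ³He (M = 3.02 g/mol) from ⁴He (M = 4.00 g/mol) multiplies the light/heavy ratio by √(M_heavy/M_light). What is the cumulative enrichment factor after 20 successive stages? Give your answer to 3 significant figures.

16.6

After 20 stages the ratio has grown by (√(4.00/3.02))^20 = (4.00/3.02)^(20/2).
= 1.32450^10 = 16.6.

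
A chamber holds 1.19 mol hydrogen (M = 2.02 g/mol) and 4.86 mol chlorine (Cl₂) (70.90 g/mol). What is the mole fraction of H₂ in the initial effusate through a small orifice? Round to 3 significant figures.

The effusion rate of species i is ∝ p_i/√M_i ∝ n_i/√M_i.
So x_H₂ in the escaping gas = (n_H₂/√M_H₂) / Σ(n_i/√M_i)
= (1.19/√2.02) / (1.19/√2.02 + 4.86/√70.90) = 0.8373/(0.8373 + 0.5772) = 0.592.

0.592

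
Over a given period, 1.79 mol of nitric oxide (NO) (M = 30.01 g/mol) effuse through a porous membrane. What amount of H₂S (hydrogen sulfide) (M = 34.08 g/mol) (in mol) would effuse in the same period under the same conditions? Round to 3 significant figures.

Since effusion rate ∝ 1/√M, rate_H₂S/rate_NO = √(M_NO/M_H₂S) = √(30.01/34.08) = √0.8806 = 0.9384.
So the amount for H₂S is 1.79 × 0.9384 = 1.68 mol.

1.68 mol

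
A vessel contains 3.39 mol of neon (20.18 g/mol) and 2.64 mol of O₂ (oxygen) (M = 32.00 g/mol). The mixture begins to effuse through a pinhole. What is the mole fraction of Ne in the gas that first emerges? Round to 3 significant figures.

Each component's effusion rate ∝ (its partial pressure)·(1/√M) ∝ n_i/√M_i.
Mole fraction of Ne in the effusate = (n_Ne/√M_Ne) / (n_Ne/√M_Ne + n_O₂/√M_O₂)
= (3.39/√20.18) / (3.39/√20.18 + 2.64/√32.00) = 0.7546/(0.7546 + 0.4667) = 0.618.

0.618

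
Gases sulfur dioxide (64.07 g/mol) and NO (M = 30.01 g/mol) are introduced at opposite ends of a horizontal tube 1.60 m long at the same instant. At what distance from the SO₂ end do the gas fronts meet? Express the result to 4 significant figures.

Graham's law gives d_SO₂/d_NO = rate_SO₂/rate_NO = √(M_NO/M_SO₂) = √(30.01/64.07) = 0.6844.
With d_SO₂ + d_NO = 1.60 m, d_NO = 1.60/(1 + 0.6844) = 0.9499 m.
d_SO₂ = 1.60 − 0.9499 = 0.6501 m.

0.6501 m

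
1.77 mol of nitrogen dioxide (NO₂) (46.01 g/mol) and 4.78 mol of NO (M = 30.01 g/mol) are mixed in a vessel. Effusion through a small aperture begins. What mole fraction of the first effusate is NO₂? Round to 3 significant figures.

0.230

Rate_i ∝ x_i/√M_i (Graham's law weighted by mole fraction), so the effusate composition follows n_i/√M_i.
Mole fraction of NO₂ in the effusate = (n_NO₂/√M_NO₂) / (n_NO₂/√M_NO₂ + n_NO/√M_NO)
= (1.77/√46.01) / (1.77/√46.01 + 4.78/√30.01) = 0.2609/(0.2609 + 0.8726) = 0.230.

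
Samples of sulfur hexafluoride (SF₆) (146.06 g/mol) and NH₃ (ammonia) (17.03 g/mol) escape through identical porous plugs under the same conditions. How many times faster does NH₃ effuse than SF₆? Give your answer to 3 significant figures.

2.93

By Graham's law, rate_NH₃/rate_SF₆ = √(M_SF₆/M_NH₃) = √(146.06/17.03) = √8.577 = 2.93.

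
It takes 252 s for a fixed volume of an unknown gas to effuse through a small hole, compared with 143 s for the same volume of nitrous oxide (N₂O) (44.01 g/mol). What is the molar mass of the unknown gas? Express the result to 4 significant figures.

136.7 g/mol

By Graham's law, t_X/t_N₂O = √(M_X/M_N₂O).
252/143 = 1.762 = √(M_X/44.01)
M_X = 44.01 × 1.762² = 44.01 × 3.105 = 136.7 g/mol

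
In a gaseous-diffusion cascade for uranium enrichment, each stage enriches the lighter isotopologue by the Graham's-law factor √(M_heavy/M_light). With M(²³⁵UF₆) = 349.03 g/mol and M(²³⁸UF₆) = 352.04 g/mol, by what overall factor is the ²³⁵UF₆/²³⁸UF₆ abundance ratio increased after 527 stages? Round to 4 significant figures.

9.609

Overall factor = α^527 with α = √(352.04/349.03), i.e. (352.04/349.03)^(527/2).
= 1.00862^(527/2) = 9.609.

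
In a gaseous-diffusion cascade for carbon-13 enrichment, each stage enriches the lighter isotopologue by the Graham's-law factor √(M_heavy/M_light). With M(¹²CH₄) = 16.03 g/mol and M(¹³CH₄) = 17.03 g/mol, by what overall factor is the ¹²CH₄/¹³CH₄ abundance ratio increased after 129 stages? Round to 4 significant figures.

Overall factor = α^129 with α = √(17.03/16.03), i.e. (17.03/16.03)^(129/2).
= 1.06238^(129/2) = 49.56.

49.56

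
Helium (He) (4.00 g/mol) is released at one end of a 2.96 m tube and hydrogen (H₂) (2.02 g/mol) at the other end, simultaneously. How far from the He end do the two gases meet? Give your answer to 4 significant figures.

1.230 m

In equal time, each gas travels a distance ∝ its rate ∝ 1/√M, so d_He/d_H₂ = √(M_H₂/M_He) = √(2.02/4.00) = 0.7106.
With d_He + d_H₂ = 2.96 m, d_H₂ = 2.96/(1 + 0.7106) = 1.730 m.
d_He = 2.96 − 1.730 = 1.230 m.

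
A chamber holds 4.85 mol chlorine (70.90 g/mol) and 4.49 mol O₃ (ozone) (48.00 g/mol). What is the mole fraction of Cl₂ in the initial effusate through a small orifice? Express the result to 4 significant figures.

0.4706

Effusion rate of each component ∝ n_i/√M_i (partial pressure × 1/√M).
x_Cl₂(eff) = (n_Cl₂/√M_Cl₂) / (n_Cl₂/√M_Cl₂ + n_O₃/√M_O₃)
= (4.85/√70.90) / (4.85/√70.90 + 4.49/√48.00) = 0.5760/(0.5760 + 0.6481) = 0.4706.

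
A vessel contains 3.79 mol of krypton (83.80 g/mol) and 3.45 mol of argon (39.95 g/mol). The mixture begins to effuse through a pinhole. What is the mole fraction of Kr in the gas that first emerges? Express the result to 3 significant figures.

Effusion rate of each component ∝ n_i/√M_i (partial pressure × 1/√M).
x_Kr(eff) = (n_Kr/√M_Kr) / (n_Kr/√M_Kr + n_Ar/√M_Ar)
= (3.79/√83.80) / (3.79/√83.80 + 3.45/√39.95) = 0.4140/(0.4140 + 0.5458) = 0.431.

0.431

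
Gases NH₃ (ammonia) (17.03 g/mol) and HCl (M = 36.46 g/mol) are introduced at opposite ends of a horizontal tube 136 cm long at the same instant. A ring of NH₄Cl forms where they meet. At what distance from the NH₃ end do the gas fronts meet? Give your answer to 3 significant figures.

80.8 cm

In equal time, each gas travels a distance ∝ its rate ∝ 1/√M, so d_NH₃/d_HCl = √(M_HCl/M_NH₃) = √(36.46/17.03) = 1.463.
With d_NH₃ + d_HCl = 136 cm, d_HCl = 136/(1 + 1.463) = 55.21 cm.
d_NH₃ = 136 − 55.21 = 80.8 cm.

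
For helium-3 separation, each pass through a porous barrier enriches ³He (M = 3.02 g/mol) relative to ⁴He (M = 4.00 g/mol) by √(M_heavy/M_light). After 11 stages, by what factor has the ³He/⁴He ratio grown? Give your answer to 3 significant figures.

After 11 stages the ratio has grown by (√(4.00/3.02))^11 = (4.00/3.02)^(11/2).
= 1.32450^(11/2) = 4.69.

4.69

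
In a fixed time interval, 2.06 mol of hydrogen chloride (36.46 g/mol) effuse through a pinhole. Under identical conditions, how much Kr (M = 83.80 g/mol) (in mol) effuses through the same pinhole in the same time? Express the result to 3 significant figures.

1.36 mol

By Graham's law, rate_Kr/rate_HCl = √(M_HCl/M_Kr) = √(36.46/83.80) = √0.4351 = 0.6596.
So the amount for Kr is 2.06 × 0.6596 = 1.36 mol.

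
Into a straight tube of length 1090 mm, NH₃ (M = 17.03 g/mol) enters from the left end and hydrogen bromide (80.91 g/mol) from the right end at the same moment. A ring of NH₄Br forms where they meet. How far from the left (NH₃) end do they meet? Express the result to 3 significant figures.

747 mm

Distances travelled in equal time are proportional to diffusion rates, so d_NH₃/d_HBr = √(M_HBr/M_NH₃) = √(80.91/17.03) = 2.180.
With d_NH₃ + d_HBr = 1090 mm, d_HBr = 1090/(1 + 2.180) = 342.8 mm.
d_NH₃ = 1090 − 342.8 = 747 mm.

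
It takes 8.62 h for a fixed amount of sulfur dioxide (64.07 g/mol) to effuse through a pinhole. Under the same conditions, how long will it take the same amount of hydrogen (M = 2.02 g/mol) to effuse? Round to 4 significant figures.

Graham's law gives t_H₂/t_SO₂ = √(M_H₂/M_SO₂) = √(2.02/64.07) = √0.03153 = 0.1776.
So the time for H₂ is 8.62 × 0.1776 = 1.531 h.

1.531 h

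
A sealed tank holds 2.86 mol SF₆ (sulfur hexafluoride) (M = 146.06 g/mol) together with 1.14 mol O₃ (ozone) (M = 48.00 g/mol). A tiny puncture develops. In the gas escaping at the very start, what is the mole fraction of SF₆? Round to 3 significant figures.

Effusion rate of each component ∝ n_i/√M_i (partial pressure × 1/√M).
Mole fraction of SF₆ in the effusate = (n_SF₆/√M_SF₆) / (n_SF₆/√M_SF₆ + n_O₃/√M_O₃)
= (2.86/√146.06) / (2.86/√146.06 + 1.14/√48.00) = 0.2366/(0.2366 + 0.1645) = 0.590.

0.590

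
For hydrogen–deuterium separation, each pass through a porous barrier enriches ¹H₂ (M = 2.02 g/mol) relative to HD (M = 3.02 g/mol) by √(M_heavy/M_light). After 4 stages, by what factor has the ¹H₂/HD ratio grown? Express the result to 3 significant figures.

2.24

The single-stage factor is √(M_heavy/M_light), so 4 stages give [√(3.02/2.02)]^4 = (3.02/2.02)^(4/2).
= 1.49505^2 = 2.24.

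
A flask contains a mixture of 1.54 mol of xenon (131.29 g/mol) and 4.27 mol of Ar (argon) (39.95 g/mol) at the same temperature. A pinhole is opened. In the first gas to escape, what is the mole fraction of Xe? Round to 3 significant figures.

0.166

The effusion rate of species i is ∝ p_i/√M_i ∝ n_i/√M_i.
x_Xe(eff) = (n_Xe/√M_Xe) / (n_Xe/√M_Xe + n_Ar/√M_Ar)
= (1.54/√131.29) / (1.54/√131.29 + 4.27/√39.95) = 0.1344/(0.1344 + 0.6756) = 0.166.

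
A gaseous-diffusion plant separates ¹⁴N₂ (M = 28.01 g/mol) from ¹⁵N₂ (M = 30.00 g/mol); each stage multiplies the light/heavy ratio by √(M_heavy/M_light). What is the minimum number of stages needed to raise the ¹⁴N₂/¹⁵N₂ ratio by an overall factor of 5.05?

48

Per stage α = (30.00/28.01)^(1/2) = 1.07105^0.5, giving ln α = 0.03432.
Need α^N ≥ 5.05 ⇒ N ≥ ln(5.05) / ln α = 1.619 / 0.03432 = 47.19.
Minimum whole number of stages: N = 48.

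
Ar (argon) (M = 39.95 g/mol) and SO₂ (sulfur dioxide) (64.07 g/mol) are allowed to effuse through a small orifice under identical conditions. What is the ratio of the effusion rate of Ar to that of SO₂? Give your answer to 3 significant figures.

From Graham's law, rate_Ar/rate_SO₂ = √(M_SO₂/M_Ar) = √(64.07/39.95) = √1.604 = 1.27.

1.27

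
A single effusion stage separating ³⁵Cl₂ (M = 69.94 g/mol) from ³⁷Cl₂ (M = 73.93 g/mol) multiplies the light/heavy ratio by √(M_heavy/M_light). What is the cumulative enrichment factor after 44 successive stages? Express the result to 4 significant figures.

After 44 stages the ratio has grown by (√(73.93/69.94))^44 = (73.93/69.94)^(44/2).
= 1.05705^22 = 3.389.

3.389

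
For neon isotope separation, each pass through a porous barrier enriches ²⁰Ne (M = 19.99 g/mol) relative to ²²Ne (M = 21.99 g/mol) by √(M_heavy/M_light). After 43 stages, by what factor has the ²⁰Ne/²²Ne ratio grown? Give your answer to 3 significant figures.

7.77

After 43 stages the ratio has grown by (√(21.99/19.99))^43 = (21.99/19.99)^(43/2).
= 1.10005^(43/2) = 7.77.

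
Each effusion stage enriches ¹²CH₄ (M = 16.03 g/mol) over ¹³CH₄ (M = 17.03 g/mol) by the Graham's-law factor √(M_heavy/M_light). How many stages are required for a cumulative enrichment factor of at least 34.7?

Single-stage factor α = √(17.03/16.03), so ln α = ½ ln(1.06238) = 0.03026.
Need α^N ≥ 34.7 ⇒ N ≥ ln(34.7) / ln α = 3.547 / 0.03026 = 117.22.
So at least 118 stages are needed.

118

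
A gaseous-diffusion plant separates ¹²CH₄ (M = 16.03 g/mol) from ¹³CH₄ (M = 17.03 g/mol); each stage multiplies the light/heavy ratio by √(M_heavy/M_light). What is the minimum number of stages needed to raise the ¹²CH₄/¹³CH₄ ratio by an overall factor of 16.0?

Per stage α = (17.03/16.03)^(1/2) = 1.06238^0.5, giving ln α = 0.03026.
Need α^N ≥ 16.0 ⇒ N ≥ ln(16.0) / ln α = 2.773 / 0.03026 = 91.63.
Rounding up, N = 92 stages.

92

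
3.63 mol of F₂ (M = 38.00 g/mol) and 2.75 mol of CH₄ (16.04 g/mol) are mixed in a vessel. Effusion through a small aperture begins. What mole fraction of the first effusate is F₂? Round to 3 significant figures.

0.462

Rate_i ∝ x_i/√M_i (Graham's law weighted by mole fraction), so the effusate composition follows n_i/√M_i.
So x_F₂ in the escaping gas = (n_F₂/√M_F₂) / Σ(n_i/√M_i)
= (3.63/√38.00) / (3.63/√38.00 + 2.75/√16.04) = 0.5889/(0.5889 + 0.6866) = 0.462.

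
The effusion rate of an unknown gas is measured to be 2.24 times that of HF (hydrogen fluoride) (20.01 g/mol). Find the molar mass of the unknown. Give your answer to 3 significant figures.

3.99 g/mol

From Graham's law, rate_X/rate_HF = √(M_HF/M_X).
2.24 = √(20.01/M_X)
M_X = 20.01 / 2.24² = 20.01 / 5.018 = 3.99 g/mol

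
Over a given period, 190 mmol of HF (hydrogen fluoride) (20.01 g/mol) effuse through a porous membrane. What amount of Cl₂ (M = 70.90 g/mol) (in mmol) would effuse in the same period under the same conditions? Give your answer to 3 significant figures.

Using Graham's law: rate_Cl₂/rate_HF = √(M_HF/M_Cl₂) = √(20.01/70.90) = √0.2822 = 0.5313.
So the amount for Cl₂ is 190 × 0.5313 = 101 mmol.

101 mmol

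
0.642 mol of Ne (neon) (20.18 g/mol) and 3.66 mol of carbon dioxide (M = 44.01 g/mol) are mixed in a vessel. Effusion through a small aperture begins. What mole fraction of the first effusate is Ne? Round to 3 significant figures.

0.206

The effusion rate of species i is ∝ p_i/√M_i ∝ n_i/√M_i.
Mole fraction of Ne in the effusate = (n_Ne/√M_Ne) / (n_Ne/√M_Ne + n_CO₂/√M_CO₂)
= (0.642/√20.18) / (0.642/√20.18 + 3.66/√44.01) = 0.1429/(0.1429 + 0.5517) = 0.206.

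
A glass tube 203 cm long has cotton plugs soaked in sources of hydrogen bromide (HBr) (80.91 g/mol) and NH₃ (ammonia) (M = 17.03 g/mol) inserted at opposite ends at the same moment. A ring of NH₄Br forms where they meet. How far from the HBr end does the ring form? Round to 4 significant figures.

In equal time, each gas travels a distance ∝ its rate ∝ 1/√M, so d_HBr/d_NH₃ = √(M_NH₃/M_HBr) = √(17.03/80.91) = 0.4588.
With d_HBr + d_NH₃ = 203 cm, d_NH₃ = 203/(1 + 0.4588) = 139.2 cm.
d_HBr = 203 − 139.2 = 63.84 cm.

63.84 cm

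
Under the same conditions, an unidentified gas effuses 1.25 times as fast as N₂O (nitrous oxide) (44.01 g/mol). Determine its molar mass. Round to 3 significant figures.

From Graham's law, rate_X/rate_N₂O = √(M_N₂O/M_X).
1.25 = √(44.01/M_X)
M_X = 44.01 / 1.25² = 44.01 / 1.562 = 28.2 g/mol

28.2 g/mol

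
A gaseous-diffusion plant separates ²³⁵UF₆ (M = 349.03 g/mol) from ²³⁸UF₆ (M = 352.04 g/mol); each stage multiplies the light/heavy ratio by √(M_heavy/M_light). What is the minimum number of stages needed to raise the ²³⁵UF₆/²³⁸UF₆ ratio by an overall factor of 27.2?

770

Per stage α = (352.04/349.03)^(1/2) = 1.00862^0.5, giving ln α = 0.004293.
Need α^N ≥ 27.2 ⇒ N ≥ ln(27.2) / ln α = 3.303 / 0.004293 = 769.36.
Minimum whole number of stages: N = 770.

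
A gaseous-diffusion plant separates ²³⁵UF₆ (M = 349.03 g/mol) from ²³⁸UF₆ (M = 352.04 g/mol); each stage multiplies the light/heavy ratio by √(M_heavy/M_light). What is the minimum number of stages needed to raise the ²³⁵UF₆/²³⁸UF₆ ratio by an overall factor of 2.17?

With α = √(352.04/349.03) per stage, ln α = ½ ln(1.00862) = 0.004293.
Need α^N ≥ 2.17 ⇒ N ≥ ln(2.17) / ln α = 0.7747 / 0.004293 = 180.44.
So at least 181 stages are needed.

181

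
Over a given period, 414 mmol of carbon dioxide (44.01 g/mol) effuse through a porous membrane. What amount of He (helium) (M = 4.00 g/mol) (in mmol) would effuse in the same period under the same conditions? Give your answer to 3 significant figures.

By Graham's law, rate_He/rate_CO₂ = √(M_CO₂/M_He) = √(44.01/4.00) = √11.00 = 3.317.
So the amount for He is 414 × 3.317 = 1370 mmol.

1370 mmol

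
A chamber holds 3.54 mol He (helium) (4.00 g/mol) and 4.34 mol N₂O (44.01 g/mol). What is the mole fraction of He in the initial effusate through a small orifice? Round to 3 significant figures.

Effusion rate of each component ∝ n_i/√M_i (partial pressure × 1/√M).
x_He(eff) = (n_He/√M_He) / (n_He/√M_He + n_N₂O/√M_N₂O)
= (3.54/√4.00) / (3.54/√4.00 + 4.34/√44.01) = 1.770/(1.770 + 0.6542) = 0.730.

0.730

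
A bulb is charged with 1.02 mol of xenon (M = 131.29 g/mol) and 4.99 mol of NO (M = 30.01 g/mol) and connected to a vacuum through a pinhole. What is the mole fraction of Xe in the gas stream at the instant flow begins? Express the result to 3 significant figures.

0.0890

Each component's effusion rate ∝ (its partial pressure)·(1/√M) ∝ n_i/√M_i.
x_Xe(eff) = (n_Xe/√M_Xe) / (n_Xe/√M_Xe + n_NO/√M_NO)
= (1.02/√131.29) / (1.02/√131.29 + 4.99/√30.01) = 0.08902/(0.08902 + 0.9109) = 0.0890.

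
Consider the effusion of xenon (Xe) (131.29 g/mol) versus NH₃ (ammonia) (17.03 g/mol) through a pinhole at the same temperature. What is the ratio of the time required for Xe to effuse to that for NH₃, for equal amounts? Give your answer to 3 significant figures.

From Graham's law, t_Xe/t_NH₃ = √(M_Xe/M_NH₃) = √(131.29/17.03) = √7.709 = 2.78.

2.78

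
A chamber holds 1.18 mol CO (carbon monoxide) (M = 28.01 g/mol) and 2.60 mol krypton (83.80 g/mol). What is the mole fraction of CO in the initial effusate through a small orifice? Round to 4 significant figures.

0.4398

The effusion rate of species i is ∝ p_i/√M_i ∝ n_i/√M_i.
So x_CO in the escaping gas = (n_CO/√M_CO) / Σ(n_i/√M_i)
= (1.18/√28.01) / (1.18/√28.01 + 2.60/√83.80) = 0.2230/(0.2230 + 0.2840) = 0.4398.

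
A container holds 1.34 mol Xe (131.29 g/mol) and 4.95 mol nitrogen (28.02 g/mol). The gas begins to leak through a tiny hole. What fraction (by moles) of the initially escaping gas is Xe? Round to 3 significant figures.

The effusion rate of species i is ∝ p_i/√M_i ∝ n_i/√M_i.
Mole fraction of Xe in the effusate = (n_Xe/√M_Xe) / (n_Xe/√M_Xe + n_N₂/√M_N₂)
= (1.34/√131.29) / (1.34/√131.29 + 4.95/√28.02) = 0.1169/(0.1169 + 0.9351) = 0.111.

0.111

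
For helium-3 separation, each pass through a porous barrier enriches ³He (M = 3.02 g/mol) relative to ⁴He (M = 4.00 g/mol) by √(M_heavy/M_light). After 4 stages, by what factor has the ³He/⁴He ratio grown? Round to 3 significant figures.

1.75

The single-stage factor is √(M_heavy/M_light), so 4 stages give [√(4.00/3.02)]^4 = (4.00/3.02)^(4/2).
= 1.32450^2 = 1.75.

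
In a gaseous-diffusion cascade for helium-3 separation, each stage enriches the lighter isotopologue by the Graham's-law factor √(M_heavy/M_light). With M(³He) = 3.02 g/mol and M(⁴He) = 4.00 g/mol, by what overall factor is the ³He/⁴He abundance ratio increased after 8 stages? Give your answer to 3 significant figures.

Each stage multiplies the ratio by α = √(4.00/3.02), so after 8 stages the overall factor is α^8 = (4.00/3.02)^(8/2).
= 1.32450^4 = 3.08.

3.08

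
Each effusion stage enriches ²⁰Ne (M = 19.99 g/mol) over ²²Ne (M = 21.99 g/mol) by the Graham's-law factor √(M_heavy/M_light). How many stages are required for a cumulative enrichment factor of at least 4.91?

34

Per stage α = (21.99/19.99)^(1/2) = 1.10005^0.5, giving ln α = 0.04768.
Need α^N ≥ 4.91 ⇒ N ≥ ln(4.91) / ln α = 1.591 / 0.04768 = 33.38.
Minimum whole number of stages: N = 34.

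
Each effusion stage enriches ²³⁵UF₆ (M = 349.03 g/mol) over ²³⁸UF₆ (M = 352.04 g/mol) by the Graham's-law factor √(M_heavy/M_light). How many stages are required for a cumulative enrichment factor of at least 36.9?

841

Single-stage factor α = √(352.04/349.03), so ln α = ½ ln(1.00862) = 0.004293.
Need α^N ≥ 36.9 ⇒ N ≥ ln(36.9) / ln α = 3.608 / 0.004293 = 840.40.
Rounding up, N = 841 stages.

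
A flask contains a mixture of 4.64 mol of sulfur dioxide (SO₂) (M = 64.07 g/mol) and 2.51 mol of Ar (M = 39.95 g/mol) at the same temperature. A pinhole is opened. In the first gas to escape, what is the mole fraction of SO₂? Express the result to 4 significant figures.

Effusion rate of each component ∝ n_i/√M_i (partial pressure × 1/√M).
x_SO₂(eff) = (n_SO₂/√M_SO₂) / (n_SO₂/√M_SO₂ + n_Ar/√M_Ar)
= (4.64/√64.07) / (4.64/√64.07 + 2.51/√39.95) = 0.5797/(0.5797 + 0.3971) = 0.5935.

0.5935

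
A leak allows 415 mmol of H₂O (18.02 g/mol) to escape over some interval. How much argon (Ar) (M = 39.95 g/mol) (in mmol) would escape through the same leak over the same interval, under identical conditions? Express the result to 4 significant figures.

278.7 mmol

Graham's law gives rate_Ar/rate_H₂O = √(M_H₂O/M_Ar) = √(18.02/39.95) = √0.4511 = 0.6716.
So the amount for Ar is 415 × 0.6716 = 278.7 mmol.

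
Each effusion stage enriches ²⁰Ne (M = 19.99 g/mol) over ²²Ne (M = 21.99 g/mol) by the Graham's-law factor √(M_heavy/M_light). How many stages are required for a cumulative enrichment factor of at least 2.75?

Per stage α = (21.99/19.99)^(1/2) = 1.10005^0.5, giving ln α = 0.04768.
Need α^N ≥ 2.75 ⇒ N ≥ ln(2.75) / ln α = 1.012 / 0.04768 = 21.22.
Minimum whole number of stages: N = 22.

22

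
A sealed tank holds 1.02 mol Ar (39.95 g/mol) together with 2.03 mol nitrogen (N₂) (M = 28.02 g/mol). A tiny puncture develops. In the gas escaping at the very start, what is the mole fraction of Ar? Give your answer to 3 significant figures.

Each component's effusion rate ∝ (its partial pressure)·(1/√M) ∝ n_i/√M_i.
So x_Ar in the escaping gas = (n_Ar/√M_Ar) / Σ(n_i/√M_i)
= (1.02/√39.95) / (1.02/√39.95 + 2.03/√28.02) = 0.1614/(0.1614 + 0.3835) = 0.296.

0.296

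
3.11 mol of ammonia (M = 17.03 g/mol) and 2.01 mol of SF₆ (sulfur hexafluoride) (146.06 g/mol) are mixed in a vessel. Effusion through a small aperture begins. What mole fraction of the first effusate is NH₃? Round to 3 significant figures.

Effusion rate of each component ∝ n_i/√M_i (partial pressure × 1/√M).
So x_NH₃ in the escaping gas = (n_NH₃/√M_NH₃) / Σ(n_i/√M_i)
= (3.11/√17.03) / (3.11/√17.03 + 2.01/√146.06) = 0.7536/(0.7536 + 0.1663) = 0.819.

0.819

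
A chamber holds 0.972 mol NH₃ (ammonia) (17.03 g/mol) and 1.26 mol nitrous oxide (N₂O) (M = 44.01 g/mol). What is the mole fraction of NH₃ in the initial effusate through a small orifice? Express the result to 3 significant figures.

Rate_i ∝ x_i/√M_i (Graham's law weighted by mole fraction), so the effusate composition follows n_i/√M_i.
Mole fraction of NH₃ in the effusate = (n_NH₃/√M_NH₃) / (n_NH₃/√M_NH₃ + n_N₂O/√M_N₂O)
= (0.972/√17.03) / (0.972/√17.03 + 1.26/√44.01) = 0.2355/(0.2355 + 0.1899) = 0.554.

0.554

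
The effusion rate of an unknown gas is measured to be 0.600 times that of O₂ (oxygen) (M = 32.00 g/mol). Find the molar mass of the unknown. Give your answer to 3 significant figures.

Using Graham's law: rate_X/rate_O₂ = √(M_O₂/M_X).
0.600 = √(32.00/M_X)
M_X = 32.00 / 0.600² = 32.00 / 0.3600 = 88.9 g/mol

88.9 g/mol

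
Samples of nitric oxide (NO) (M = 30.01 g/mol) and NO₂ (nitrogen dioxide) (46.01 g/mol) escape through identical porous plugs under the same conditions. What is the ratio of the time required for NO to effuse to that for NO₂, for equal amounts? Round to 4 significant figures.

0.8076

Since effusion rate ∝ 1/√M, t_NO/t_NO₂ = √(M_NO/M_NO₂) = √(30.01/46.01) = √0.6522 = 0.8076.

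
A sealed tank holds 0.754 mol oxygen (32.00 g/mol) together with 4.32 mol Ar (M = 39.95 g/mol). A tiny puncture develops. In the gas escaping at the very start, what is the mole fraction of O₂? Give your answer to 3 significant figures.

Rate_i ∝ x_i/√M_i (Graham's law weighted by mole fraction), so the effusate composition follows n_i/√M_i.
So x_O₂ in the escaping gas = (n_O₂/√M_O₂) / Σ(n_i/√M_i)
= (0.754/√32.00) / (0.754/√32.00 + 4.32/√39.95) = 0.1333/(0.1333 + 0.6835) = 0.163.

0.163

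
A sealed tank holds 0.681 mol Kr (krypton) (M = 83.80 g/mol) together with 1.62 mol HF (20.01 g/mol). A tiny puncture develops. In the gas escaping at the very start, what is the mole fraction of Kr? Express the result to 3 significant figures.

The effusion rate of species i is ∝ p_i/√M_i ∝ n_i/√M_i.
x_Kr(eff) = (n_Kr/√M_Kr) / (n_Kr/√M_Kr + n_HF/√M_HF)
= (0.681/√83.80) / (0.681/√83.80 + 1.62/√20.01) = 0.07439/(0.07439 + 0.3622) = 0.170.

0.170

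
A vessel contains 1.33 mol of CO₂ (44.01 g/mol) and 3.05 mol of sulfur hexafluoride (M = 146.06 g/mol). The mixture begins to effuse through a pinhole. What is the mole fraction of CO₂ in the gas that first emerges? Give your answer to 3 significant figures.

0.443

Rate_i ∝ x_i/√M_i (Graham's law weighted by mole fraction), so the effusate composition follows n_i/√M_i.
So x_CO₂ in the escaping gas = (n_CO₂/√M_CO₂) / Σ(n_i/√M_i)
= (1.33/√44.01) / (1.33/√44.01 + 3.05/√146.06) = 0.2005/(0.2005 + 0.2524) = 0.443.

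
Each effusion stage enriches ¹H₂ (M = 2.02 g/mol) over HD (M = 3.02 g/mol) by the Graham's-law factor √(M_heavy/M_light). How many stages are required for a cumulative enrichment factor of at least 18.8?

15

With α = √(3.02/2.02) per stage, ln α = ½ ln(1.49505) = 0.2011.
Need α^N ≥ 18.8 ⇒ N ≥ ln(18.8) / ln α = 2.934 / 0.2011 = 14.59.
Rounding up, N = 15 stages.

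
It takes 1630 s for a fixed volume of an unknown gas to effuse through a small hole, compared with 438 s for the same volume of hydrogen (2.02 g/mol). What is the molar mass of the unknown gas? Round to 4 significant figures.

27.98 g/mol

By Graham's law, t_X/t_H₂ = √(M_X/M_H₂).
1630/438 = 3.721 = √(M_X/2.02)
M_X = 2.02 × 3.721² = 2.02 × 13.85 = 27.98 g/mol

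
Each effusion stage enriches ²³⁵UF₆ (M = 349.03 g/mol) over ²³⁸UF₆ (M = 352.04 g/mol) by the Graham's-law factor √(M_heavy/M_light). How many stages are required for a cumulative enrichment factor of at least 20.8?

With α = √(352.04/349.03) per stage, ln α = ½ ln(1.00862) = 0.004293.
Need α^N ≥ 20.8 ⇒ N ≥ ln(20.8) / ln α = 3.035 / 0.004293 = 706.88.
Rounding up, N = 707 stages.

707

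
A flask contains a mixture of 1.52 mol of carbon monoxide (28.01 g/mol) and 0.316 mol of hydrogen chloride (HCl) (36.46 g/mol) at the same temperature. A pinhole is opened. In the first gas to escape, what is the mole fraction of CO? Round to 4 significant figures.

0.8459

Effusion rate of each component ∝ n_i/√M_i (partial pressure × 1/√M).
So x_CO in the escaping gas = (n_CO/√M_CO) / Σ(n_i/√M_i)
= (1.52/√28.01) / (1.52/√28.01 + 0.316/√36.46) = 0.2872/(0.2872 + 0.05233) = 0.8459.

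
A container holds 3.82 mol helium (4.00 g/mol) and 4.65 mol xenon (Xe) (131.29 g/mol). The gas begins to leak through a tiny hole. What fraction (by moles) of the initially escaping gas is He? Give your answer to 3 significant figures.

Rate_i ∝ x_i/√M_i (Graham's law weighted by mole fraction), so the effusate composition follows n_i/√M_i.
x_He(eff) = (n_He/√M_He) / (n_He/√M_He + n_Xe/√M_Xe)
= (3.82/√4.00) / (3.82/√4.00 + 4.65/√131.29) = 1.910/(1.910 + 0.4058) = 0.825.

0.825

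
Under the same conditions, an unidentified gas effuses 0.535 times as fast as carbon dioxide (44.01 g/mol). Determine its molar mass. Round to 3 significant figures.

Since effusion rate ∝ 1/√M, rate_X/rate_CO₂ = √(M_CO₂/M_X).
0.535 = √(44.01/M_X)
M_X = 44.01 / 0.535² = 44.01 / 0.2862 = 154 g/mol

154 g/mol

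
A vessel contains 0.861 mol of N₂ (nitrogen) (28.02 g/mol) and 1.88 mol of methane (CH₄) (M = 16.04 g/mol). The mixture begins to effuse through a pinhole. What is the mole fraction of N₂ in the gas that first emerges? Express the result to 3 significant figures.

The effusion rate of species i is ∝ p_i/√M_i ∝ n_i/√M_i.
So x_N₂ in the escaping gas = (n_N₂/√M_N₂) / Σ(n_i/√M_i)
= (0.861/√28.02) / (0.861/√28.02 + 1.88/√16.04) = 0.1627/(0.1627 + 0.4694) = 0.257.

0.257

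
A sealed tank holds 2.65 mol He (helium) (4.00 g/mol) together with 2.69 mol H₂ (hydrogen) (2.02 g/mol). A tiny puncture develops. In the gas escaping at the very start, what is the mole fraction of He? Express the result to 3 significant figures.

0.412

Each component's effusion rate ∝ (its partial pressure)·(1/√M) ∝ n_i/√M_i.
So x_He in the escaping gas = (n_He/√M_He) / Σ(n_i/√M_i)
= (2.65/√4.00) / (2.65/√4.00 + 2.69/√2.02) = 1.325/(1.325 + 1.893) = 0.412.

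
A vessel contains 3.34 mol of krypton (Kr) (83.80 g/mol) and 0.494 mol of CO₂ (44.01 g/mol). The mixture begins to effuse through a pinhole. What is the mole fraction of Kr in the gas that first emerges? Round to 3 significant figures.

0.831

Rate_i ∝ x_i/√M_i (Graham's law weighted by mole fraction), so the effusate composition follows n_i/√M_i.
So x_Kr in the escaping gas = (n_Kr/√M_Kr) / Σ(n_i/√M_i)
= (3.34/√83.80) / (3.34/√83.80 + 0.494/√44.01) = 0.3649/(0.3649 + 0.07446) = 0.831.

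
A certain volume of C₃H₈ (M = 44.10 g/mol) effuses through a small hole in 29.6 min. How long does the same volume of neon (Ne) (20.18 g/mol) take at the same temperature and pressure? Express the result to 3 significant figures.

From Graham's law, t_Ne/t_C₃H₈ = √(M_Ne/M_C₃H₈) = √(20.18/44.10) = √0.4576 = 0.6765.
So the time for Ne is 29.6 × 0.6765 = 20.0 min.

20.0 min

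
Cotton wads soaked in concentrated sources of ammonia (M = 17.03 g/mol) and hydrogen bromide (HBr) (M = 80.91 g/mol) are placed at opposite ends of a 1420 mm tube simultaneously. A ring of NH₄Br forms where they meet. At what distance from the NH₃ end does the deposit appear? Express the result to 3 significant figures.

973 mm

The fronts meet when d_NH₃ + d_HBr = L with d_NH₃/d_HBr = √(M_HBr/M_NH₃) (Graham's law). Here √(M_HBr/M_NH₃) = √(80.91/17.03) = 2.180.
With d_NH₃ + d_HBr = 1420 mm, d_HBr = 1420/(1 + 2.180) = 446.6 mm.
d_NH₃ = 1420 − 446.6 = 973 mm.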